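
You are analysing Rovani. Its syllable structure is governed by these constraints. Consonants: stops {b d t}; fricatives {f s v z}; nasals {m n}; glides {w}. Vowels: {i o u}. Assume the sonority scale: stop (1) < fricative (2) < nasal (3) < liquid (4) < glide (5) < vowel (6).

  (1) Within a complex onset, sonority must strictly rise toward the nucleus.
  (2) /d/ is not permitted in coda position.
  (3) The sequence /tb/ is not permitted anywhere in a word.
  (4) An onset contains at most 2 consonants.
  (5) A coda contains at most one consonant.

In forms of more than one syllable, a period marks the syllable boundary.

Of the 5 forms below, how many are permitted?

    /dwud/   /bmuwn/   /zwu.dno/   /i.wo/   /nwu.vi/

3

/dwud/ — violates constraint 2: syllable 1 coda contains /d/ → not permitted
/bmuwn/ — violates constraint 5: syllable 1 coda /wn/ has 2 consonants (> 1) → not permitted
/zwu.dno/ — σ1 onset /zw/ (2→5 rises), coda /∅/ ok; σ2 onset /dn/ (1→3 rises), coda /∅/ ok → permitted
/i.wo/ — σ1 onset /∅/, coda /∅/ ok; σ2 onset /w/, coda /∅/ ok → permitted
/nwu.vi/ — σ1 onset /nw/ (3→5 rises), coda /∅/ ok; σ2 onset /v/, coda /∅/ ok → permitted
Permitted: /zwu.dno/, /i.wo/, /nwu.vi/ → 3.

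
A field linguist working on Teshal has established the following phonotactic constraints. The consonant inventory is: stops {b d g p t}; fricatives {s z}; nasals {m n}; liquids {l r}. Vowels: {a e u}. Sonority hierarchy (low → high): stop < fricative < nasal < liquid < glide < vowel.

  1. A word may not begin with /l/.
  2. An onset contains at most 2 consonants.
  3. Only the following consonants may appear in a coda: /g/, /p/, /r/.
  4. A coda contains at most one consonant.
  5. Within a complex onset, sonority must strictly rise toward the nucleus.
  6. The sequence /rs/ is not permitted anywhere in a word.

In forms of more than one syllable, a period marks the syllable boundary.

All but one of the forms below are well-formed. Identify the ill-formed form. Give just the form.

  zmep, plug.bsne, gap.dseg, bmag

plug.bsne

zmep — σ1 onset /zm/ (2→3 rises), coda /p/ ok → well-formed
plug.bsne — violates constraint 2: syllable 2 onset /bsn/ has 3 consonants (> 2) → ill-formed
gap.dseg — σ1 onset /g/, coda /p/ ok; σ2 onset /ds/ (1→2 rises), coda /g/ ok → well-formed
bmag — σ1 onset /bm/ (1→3 rises), coda /g/ ok → well-formed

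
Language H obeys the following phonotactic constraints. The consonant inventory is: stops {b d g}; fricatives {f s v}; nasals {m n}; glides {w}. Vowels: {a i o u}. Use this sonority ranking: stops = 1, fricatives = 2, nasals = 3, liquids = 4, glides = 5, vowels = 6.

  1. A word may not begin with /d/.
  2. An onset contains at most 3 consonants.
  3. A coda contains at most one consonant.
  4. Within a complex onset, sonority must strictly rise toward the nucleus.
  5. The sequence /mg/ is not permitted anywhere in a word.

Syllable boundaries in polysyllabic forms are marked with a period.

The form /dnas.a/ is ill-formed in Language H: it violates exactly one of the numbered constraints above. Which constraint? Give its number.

/dnas.a/: word begins with /d/.
This is a violation of constraint 1: "A word may not begin with /d/."
The remaining constraints (2, 3, 4, 5) are satisfied.

1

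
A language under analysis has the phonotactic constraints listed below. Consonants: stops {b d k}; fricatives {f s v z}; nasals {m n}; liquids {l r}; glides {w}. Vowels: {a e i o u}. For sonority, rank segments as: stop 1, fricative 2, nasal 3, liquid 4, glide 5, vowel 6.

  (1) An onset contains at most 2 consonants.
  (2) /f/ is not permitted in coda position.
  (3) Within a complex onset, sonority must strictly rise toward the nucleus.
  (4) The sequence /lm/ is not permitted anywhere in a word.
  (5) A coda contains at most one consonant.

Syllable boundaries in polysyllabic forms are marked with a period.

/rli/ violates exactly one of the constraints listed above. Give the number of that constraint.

3

/rli/: syllable 1 onset /rl/: /r/ (liquid, 4) → /l/ (liquid, 4) does not rise.
This is a violation of constraint 3: "Within a complex onset, sonority must strictly rise toward the nucleus."
The remaining constraints (1, 2, 4, 5) are satisfied.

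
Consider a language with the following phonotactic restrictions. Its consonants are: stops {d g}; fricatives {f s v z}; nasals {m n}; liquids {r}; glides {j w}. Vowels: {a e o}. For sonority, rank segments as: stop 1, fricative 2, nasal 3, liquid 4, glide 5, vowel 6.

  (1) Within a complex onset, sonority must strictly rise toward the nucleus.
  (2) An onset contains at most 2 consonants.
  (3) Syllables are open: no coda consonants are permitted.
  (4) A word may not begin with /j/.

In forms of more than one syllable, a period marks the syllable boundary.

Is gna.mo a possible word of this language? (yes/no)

yes

gna.mo — σ1 onset /gn/ (1→3 rises), coda /∅/ ok; σ2 onset /m/, coda /∅/ ok → phonotactically legal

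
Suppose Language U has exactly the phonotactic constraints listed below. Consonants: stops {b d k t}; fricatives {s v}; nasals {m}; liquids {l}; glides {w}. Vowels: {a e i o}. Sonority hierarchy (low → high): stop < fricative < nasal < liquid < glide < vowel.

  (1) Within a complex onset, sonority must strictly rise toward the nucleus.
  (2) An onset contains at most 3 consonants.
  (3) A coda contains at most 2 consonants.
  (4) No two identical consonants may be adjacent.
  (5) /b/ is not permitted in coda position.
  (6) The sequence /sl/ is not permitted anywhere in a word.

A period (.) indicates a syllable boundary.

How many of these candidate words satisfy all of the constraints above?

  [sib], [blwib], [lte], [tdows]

0

[sib] — violates constraint 5: syllable 1 coda contains /b/ → phonotactically illegal
[blwib] — violates constraint 5: syllable 1 coda contains /b/ → phonotactically illegal
[lte] — violates constraint 1: syllable 1 onset /lt/: /l/ (liquid, 4) → /t/ (stop, 1) does not rise → phonotactically illegal
[tdows] — violates constraint 1: syllable 1 onset /td/: /t/ (stop, 1) → /d/ (stop, 1) does not rise → phonotactically illegal
No form is phonotactically legal → 0.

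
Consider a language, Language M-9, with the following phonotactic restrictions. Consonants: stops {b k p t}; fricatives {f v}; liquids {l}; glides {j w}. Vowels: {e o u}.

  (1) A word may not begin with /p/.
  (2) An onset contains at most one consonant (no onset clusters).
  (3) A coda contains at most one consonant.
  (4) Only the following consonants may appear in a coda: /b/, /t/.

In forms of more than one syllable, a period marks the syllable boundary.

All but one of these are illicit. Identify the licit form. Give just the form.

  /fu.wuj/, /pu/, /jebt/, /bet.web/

/fu.wuj/ — violates constraint 4: syllable 2 coda contains /j/, which is not a licensed coda consonant → illicit
/pu/ — violates constraint 1: word begins with /p/ → illicit
/jebt/ — violates constraint 3: syllable 1 coda /bt/ has 2 consonants (> 1) → illicit
/bet.web/ — σ1 onset /b/, coda /t/ ok; σ2 onset /w/, coda /b/ ok → licit

/bet.web/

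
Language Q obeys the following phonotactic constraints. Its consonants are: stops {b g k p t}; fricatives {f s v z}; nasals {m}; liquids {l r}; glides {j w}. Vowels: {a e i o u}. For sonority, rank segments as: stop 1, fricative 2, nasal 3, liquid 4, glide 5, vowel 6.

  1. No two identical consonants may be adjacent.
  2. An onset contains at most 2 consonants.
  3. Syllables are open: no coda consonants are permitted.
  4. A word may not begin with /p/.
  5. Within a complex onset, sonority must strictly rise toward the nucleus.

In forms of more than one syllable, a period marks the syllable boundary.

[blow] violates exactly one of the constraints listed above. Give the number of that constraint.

3

[blow]: syllable 1 coda /w/ has 1 consonant (> 0).
This is a violation of constraint 3: "Syllables are open: no coda consonants are permitted."
The remaining constraints (1, 2, 4, 5) are satisfied.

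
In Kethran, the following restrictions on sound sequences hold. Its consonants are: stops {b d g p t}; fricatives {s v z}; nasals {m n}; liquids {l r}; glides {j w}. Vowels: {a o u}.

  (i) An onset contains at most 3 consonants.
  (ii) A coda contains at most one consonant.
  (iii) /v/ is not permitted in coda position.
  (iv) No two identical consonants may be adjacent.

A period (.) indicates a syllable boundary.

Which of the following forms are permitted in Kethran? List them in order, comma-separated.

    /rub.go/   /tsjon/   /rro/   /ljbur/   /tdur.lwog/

/rub.go/ — σ1 onset /r/, coda /b/ ok; σ2 onset /g/, coda /∅/ ok → permitted
/tsjon/ — σ1 onset /tsj/ (3C), coda /n/ ok → permitted
/rro/ — violates constraint (iv): adjacent identical consonants /rr/ → not permitted
/ljbur/ — σ1 onset /ljb/ (3C), coda /r/ ok → permitted
/tdur.lwog/ — σ1 onset /td/ (2C), coda /r/ ok; σ2 onset /lw/ (2C), coda /g/ ok → permitted

/rub.go/, /tsjon/, /ljbur/, /tdur.lwog/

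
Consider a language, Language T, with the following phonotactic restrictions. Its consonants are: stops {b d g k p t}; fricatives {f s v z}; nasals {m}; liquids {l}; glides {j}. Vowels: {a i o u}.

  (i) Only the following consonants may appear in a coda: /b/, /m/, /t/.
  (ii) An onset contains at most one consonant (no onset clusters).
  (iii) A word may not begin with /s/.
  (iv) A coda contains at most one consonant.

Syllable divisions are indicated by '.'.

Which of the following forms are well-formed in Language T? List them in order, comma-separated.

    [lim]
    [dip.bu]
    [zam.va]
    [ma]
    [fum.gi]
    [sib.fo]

[lim], [zam.va], [ma], [fum.gi]

[lim] — σ1 onset /l/, coda /m/ ok → well-formed
[dip.bu] — violates constraint (i): syllable 1 coda contains /p/, which is not a licensed coda consonant → ill-formed
[zam.va] — σ1 onset /z/, coda /m/ ok; σ2 onset /v/, coda /∅/ ok → well-formed
[ma] — σ1 onset /m/, coda /∅/ ok → well-formed
[fum.gi] — σ1 onset /f/, coda /m/ ok; σ2 onset /g/, coda /∅/ ok → well-formed
[sib.fo] — violates constraint (iii): word begins with /s/ → ill-formed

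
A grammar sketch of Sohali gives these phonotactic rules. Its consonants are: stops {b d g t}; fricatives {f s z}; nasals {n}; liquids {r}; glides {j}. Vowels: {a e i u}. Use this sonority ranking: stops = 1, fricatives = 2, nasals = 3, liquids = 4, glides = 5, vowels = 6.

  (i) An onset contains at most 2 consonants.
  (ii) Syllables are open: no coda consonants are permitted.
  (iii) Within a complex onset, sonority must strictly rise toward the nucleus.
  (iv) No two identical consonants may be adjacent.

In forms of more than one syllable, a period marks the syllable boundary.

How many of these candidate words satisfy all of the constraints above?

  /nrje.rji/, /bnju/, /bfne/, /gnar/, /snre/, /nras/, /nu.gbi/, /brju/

/nrje.rji/ — violates constraint (i): syllable 1 onset /nrj/ has 3 consonants (> 2) → illicit
/bnju/ — violates constraint (i): syllable 1 onset /bnj/ has 3 consonants (> 2) → illicit
/bfne/ — violates constraint (i): syllable 1 onset /bfn/ has 3 consonants (> 2) → illicit
/gnar/ — violates constraint (ii): syllable 1 coda /r/ has 1 consonant (> 0) → illicit
/snre/ — violates constraint (i): syllable 1 onset /snr/ has 3 consonants (> 2) → illicit
/nras/ — violates constraint (ii): syllable 1 coda /s/ has 1 consonant (> 0) → illicit
/nu.gbi/ — violates constraint (iii): syllable 2 onset /gb/: /g/ (stop, 1) → /b/ (stop, 1) does not rise → illicit
/brju/ — violates constraint (i): syllable 1 onset /brj/ has 3 consonants (> 2) → illicit
No form is licit → 0.

0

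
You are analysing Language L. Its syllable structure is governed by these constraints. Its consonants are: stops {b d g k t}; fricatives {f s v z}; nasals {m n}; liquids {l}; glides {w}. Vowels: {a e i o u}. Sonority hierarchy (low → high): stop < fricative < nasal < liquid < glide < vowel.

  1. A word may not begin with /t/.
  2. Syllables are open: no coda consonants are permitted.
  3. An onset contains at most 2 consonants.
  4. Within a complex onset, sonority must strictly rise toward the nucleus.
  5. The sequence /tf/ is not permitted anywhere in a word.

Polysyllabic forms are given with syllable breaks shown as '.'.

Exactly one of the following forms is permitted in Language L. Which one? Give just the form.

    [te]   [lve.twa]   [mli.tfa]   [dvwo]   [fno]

[fno]

[te] — violates constraint 1: word begins with /t/ → not permitted
[lve.twa] — violates constraint 4: syllable 1 onset /lv/: /l/ (liquid, 4) → /v/ (fricative, 2) does not rise → not permitted
[mli.tfa] — violates constraint 5: contains banned sequence /tf/ → not permitted
[dvwo] — violates constraint 3: syllable 1 onset /dvw/ has 3 consonants (> 2) → not permitted
[fno] — σ1 onset /fn/ (2→3 rises), coda /∅/ ok → permitted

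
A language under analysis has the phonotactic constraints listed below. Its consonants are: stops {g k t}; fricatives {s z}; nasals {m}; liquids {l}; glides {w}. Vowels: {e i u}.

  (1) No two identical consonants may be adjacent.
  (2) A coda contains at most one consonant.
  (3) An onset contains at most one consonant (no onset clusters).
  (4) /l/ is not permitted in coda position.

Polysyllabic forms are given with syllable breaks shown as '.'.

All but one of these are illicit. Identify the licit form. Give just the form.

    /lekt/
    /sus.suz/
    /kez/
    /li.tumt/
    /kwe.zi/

/lekt/ — violates constraint 2: syllable 1 coda /kt/ has 2 consonants (> 1) → illicit
/sus.suz/ — violates constraint 1: adjacent identical consonants /ss/ → illicit
/kez/ — σ1 onset /k/, coda /z/ ok → licit
/li.tumt/ — violates constraint 2: syllable 2 coda /mt/ has 2 consonants (> 1) → illicit
/kwe.zi/ — violates constraint 3: syllable 1 onset /kw/ has 2 consonants (> 1) → illicit

/kez/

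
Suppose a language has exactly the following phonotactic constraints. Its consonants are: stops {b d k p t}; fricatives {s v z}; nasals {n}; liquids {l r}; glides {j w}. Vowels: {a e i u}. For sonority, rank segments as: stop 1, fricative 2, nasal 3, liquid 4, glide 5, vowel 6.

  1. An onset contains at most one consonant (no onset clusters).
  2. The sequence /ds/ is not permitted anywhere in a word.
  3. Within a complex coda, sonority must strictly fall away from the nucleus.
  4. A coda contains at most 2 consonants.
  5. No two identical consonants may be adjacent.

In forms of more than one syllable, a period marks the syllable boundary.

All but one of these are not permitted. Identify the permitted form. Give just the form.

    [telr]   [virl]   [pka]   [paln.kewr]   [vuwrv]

[paln.kewr]

[telr] — violates constraint 3: syllable 1 coda /lr/: /l/ (liquid, 4) → /r/ (liquid, 4) does not fall → not permitted
[virl] — violates constraint 3: syllable 1 coda /rl/: /r/ (liquid, 4) → /l/ (liquid, 4) does not fall → not permitted
[pka] — violates constraint 1: syllable 1 onset /pk/ has 2 consonants (> 1) → not permitted
[paln.kewr] — σ1 onset /p/, coda /ln/ (4→3 falls) ok; σ2 onset /k/, coda /wr/ (5→4 falls) ok → permitted
[vuwrv] — violates constraint 4: syllable 1 coda /wrv/ has 3 consonants (> 2) → not permitted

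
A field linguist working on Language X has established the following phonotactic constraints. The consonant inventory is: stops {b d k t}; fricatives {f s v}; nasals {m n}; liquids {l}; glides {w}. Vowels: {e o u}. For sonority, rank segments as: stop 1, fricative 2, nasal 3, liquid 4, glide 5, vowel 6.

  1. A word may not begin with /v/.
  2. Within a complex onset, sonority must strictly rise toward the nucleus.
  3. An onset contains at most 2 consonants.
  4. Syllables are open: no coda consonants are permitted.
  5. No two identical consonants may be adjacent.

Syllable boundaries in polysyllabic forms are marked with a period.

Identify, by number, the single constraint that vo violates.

1

vo: word begins with /v/.
This is a violation of constraint 1: "A word may not begin with /v/."
The remaining constraints (2, 3, 4, 5) are satisfied.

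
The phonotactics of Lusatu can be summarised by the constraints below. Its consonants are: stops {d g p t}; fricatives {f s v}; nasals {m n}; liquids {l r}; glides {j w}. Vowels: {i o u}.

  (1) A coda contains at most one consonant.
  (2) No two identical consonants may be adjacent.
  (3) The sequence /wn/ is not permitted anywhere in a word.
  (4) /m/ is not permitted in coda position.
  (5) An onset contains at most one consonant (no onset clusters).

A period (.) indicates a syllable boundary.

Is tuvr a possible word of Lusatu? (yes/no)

tuvr — violates constraint 1: syllable 1 coda /vr/ has 2 consonants (> 1) → phonotactically illegal

no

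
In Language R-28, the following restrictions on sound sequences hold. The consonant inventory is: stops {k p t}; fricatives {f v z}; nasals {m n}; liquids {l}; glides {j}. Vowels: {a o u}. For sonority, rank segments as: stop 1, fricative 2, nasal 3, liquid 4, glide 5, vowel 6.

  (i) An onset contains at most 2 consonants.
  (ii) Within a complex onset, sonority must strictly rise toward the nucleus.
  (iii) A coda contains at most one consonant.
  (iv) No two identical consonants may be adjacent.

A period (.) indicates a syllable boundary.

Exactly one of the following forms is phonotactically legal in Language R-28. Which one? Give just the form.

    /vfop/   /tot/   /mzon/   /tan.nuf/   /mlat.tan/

/vfop/ — violates constraint (ii): syllable 1 onset /vf/: /v/ (fricative, 2) → /f/ (fricative, 2) does not rise → phonotactically illegal
/tot/ — σ1 onset /t/, coda /t/ ok → phonotactically legal
/mzon/ — violates constraint (ii): syllable 1 onset /mz/: /m/ (nasal, 3) → /z/ (fricative, 2) does not rise → phonotactically illegal
/tan.nuf/ — violates constraint (iv): adjacent identical consonants /nn/ → phonotactically illegal
/mlat.tan/ — violates constraint (iv): adjacent identical consonants /tt/ → phonotactically illegal

/tot/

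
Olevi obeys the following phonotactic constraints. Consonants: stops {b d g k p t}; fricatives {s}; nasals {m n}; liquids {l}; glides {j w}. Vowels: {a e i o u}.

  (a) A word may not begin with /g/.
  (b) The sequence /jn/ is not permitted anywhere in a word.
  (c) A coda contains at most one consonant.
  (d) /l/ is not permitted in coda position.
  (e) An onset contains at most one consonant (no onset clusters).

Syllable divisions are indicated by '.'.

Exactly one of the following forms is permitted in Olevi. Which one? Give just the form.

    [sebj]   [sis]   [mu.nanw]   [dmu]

[sebj] — violates constraint (c): syllable 1 coda /bj/ has 2 consonants (> 1) → not permitted
[sis] — σ1 onset /s/, coda /s/ ok → permitted
[mu.nanw] — violates constraint (c): syllable 2 coda /nw/ has 2 consonants (> 1) → not permitted
[dmu] — violates constraint (e): syllable 1 onset /dm/ has 2 consonants (> 1) → not permitted

[sis]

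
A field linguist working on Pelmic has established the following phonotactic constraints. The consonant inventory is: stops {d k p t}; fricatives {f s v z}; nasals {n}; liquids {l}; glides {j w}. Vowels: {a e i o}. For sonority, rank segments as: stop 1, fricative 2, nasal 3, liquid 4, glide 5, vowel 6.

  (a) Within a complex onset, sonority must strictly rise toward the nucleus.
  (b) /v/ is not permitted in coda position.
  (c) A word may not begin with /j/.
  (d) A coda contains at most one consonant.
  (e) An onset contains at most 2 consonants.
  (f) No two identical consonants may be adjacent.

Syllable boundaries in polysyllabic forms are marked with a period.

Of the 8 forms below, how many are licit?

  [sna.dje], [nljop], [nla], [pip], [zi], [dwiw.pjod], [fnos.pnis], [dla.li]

7

[sna.dje] — σ1 onset /sn/ (2→3 rises), coda /∅/ ok; σ2 onset /dj/ (1→5 rises), coda /∅/ ok → licit
[nljop] — violates constraint (e): syllable 1 onset /nlj/ has 3 consonants (> 2) → illicit
[nla] — σ1 onset /nl/ (3→4 rises), coda /∅/ ok → licit
[pip] — σ1 onset /p/, coda /p/ ok → licit
[zi] — σ1 onset /z/, coda /∅/ ok → licit
[dwiw.pjod] — σ1 onset /dw/ (1→5 rises), coda /w/ ok; σ2 onset /pj/ (1→5 rises), coda /d/ ok → licit
[fnos.pnis] — σ1 onset /fn/ (2→3 rises), coda /s/ ok; σ2 onset /pn/ (1→3 rises), coda /s/ ok → licit
[dla.li] — σ1 onset /dl/ (1→4 rises), coda /∅/ ok; σ2 onset /l/, coda /∅/ ok → licit
Licit: [sna.dje], [nla], [pip], [zi], [dwiw.pjod], [fnos.pnis], [dla.li] → 7.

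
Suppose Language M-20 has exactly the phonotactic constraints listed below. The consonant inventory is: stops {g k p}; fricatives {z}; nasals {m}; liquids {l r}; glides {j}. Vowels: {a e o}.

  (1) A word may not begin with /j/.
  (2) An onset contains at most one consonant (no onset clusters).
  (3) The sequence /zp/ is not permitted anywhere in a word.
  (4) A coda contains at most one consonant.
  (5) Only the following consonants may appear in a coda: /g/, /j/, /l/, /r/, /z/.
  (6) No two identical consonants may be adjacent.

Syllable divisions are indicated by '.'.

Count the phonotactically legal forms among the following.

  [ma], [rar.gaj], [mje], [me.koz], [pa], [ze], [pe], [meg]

7

[ma] — σ1 onset /m/, coda /∅/ ok → phonotactically legal
[rar.gaj] — σ1 onset /r/, coda /r/ ok; σ2 onset /g/, coda /j/ ok → phonotactically legal
[mje] — violates constraint 2: syllable 1 onset /mj/ has 2 consonants (> 1) → phonotactically illegal
[me.koz] — σ1 onset /m/, coda /∅/ ok; σ2 onset /k/, coda /z/ ok → phonotactically legal
[pa] — σ1 onset /p/, coda /∅/ ok → phonotactically legal
[ze] — σ1 onset /z/, coda /∅/ ok → phonotactically legal
[pe] — σ1 onset /p/, coda /∅/ ok → phonotactically legal
[meg] — σ1 onset /m/, coda /g/ ok → phonotactically legal
Phonotactically legal: [ma], [rar.gaj], [me.koz], [pa], [ze], [pe], [meg] → 7.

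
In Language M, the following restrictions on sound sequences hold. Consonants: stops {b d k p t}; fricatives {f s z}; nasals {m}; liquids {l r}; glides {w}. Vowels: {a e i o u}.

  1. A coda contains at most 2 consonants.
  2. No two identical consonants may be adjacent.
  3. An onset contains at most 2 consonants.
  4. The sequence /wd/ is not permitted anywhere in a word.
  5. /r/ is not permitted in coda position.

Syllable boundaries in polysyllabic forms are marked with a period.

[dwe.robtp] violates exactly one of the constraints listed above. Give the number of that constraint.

1

[dwe.robtp]: syllable 2 coda /btp/ has 3 consonants (> 2).
This is a violation of constraint 1: "A coda contains at most 2 consonants."
The remaining constraints (2, 3, 4, 5) are satisfied.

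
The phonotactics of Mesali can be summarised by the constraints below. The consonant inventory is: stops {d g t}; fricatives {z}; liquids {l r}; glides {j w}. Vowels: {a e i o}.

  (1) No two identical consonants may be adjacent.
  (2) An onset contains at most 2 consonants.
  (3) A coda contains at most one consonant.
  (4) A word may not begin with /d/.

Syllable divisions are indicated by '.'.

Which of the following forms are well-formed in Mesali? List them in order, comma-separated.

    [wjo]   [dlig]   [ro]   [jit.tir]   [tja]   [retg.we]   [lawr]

[wjo], [ro], [tja]

[wjo] — σ1 onset /wj/ (2C), coda /∅/ ok → well-formed
[dlig] — violates constraint 4: word begins with /d/ → ill-formed
[ro] — σ1 onset /r/, coda /∅/ ok → well-formed
[jit.tir] — violates constraint 1: adjacent identical consonants /tt/ → ill-formed
[tja] — σ1 onset /tj/ (2C), coda /∅/ ok → well-formed
[retg.we] — violates constraint 3: syllable 1 coda /tg/ has 2 consonants (> 1) → ill-formed
[lawr] — violates constraint 3: syllable 1 coda /wr/ has 2 consonants (> 1) → ill-formed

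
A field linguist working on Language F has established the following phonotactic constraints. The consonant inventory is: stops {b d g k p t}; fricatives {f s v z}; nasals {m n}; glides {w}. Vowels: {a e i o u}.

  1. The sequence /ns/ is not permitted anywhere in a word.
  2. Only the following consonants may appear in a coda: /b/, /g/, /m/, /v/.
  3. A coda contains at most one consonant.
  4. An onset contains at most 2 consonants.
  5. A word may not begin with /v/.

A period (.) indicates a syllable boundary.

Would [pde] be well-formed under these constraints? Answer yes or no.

[pde] — σ1 onset /pd/ (2C), coda /∅/ ok → well-formed

yes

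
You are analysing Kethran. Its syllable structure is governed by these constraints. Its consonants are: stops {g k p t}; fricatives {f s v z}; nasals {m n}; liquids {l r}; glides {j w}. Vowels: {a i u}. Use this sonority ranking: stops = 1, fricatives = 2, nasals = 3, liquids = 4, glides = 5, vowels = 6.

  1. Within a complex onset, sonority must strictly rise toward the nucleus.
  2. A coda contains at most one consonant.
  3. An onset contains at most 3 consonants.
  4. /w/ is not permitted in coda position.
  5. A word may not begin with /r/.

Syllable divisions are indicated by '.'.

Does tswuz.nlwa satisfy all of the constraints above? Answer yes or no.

yes

tswuz.nlwa — σ1 onset /tsw/ (1→2→5 rises), coda /z/ ok; σ2 onset /nlw/ (3→4→5 rises), coda /∅/ ok → well-formed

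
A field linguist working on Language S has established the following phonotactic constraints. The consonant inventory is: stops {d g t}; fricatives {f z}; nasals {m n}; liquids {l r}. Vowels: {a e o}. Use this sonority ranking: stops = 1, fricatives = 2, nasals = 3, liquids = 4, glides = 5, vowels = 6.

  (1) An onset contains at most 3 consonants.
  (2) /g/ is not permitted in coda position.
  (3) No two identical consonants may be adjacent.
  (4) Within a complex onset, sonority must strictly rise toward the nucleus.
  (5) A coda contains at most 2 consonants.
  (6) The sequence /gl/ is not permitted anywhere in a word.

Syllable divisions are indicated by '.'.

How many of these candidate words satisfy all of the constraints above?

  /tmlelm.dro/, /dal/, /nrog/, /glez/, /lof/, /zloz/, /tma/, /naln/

/tmlelm.dro/ — σ1 onset /tml/ (1→3→4 rises), coda /lm/ (2C) ok; σ2 onset /dr/ (1→4 rises), coda /∅/ ok → phonotactically legal
/dal/ — σ1 onset /d/, coda /l/ ok → phonotactically legal
/nrog/ — violates constraint 2: syllable 1 coda contains /g/ → phonotactically illegal
/glez/ — violates constraint 6: contains banned sequence /gl/ → phonotactically illegal
/lof/ — σ1 onset /l/, coda /f/ ok → phonotactically legal
/zloz/ — σ1 onset /zl/ (2→4 rises), coda /z/ ok → phonotactically legal
/tma/ — σ1 onset /tm/ (1→3 rises), coda /∅/ ok → phonotactically legal
/naln/ — σ1 onset /n/, coda /ln/ (2C) ok → phonotactically legal
Phonotactically legal: /tmlelm.dro/, /dal/, /lof/, /zloz/, /tma/, /naln/ → 6.

6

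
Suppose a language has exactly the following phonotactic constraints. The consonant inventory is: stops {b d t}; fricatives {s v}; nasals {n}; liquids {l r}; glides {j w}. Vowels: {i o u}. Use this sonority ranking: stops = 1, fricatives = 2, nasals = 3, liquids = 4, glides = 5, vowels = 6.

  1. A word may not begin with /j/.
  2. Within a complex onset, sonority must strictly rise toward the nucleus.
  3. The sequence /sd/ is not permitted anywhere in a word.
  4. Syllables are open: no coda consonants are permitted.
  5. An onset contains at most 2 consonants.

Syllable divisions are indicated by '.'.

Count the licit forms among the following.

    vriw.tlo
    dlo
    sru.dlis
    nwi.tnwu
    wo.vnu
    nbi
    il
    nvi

vriw.tlo — violates constraint 4: syllable 1 coda /w/ has 1 consonant (> 0) → illicit
dlo — σ1 onset /dl/ (1→4 rises), coda /∅/ ok → licit
sru.dlis — violates constraint 4: syllable 2 coda /s/ has 1 consonant (> 0) → illicit
nwi.tnwu — violates constraint 5: syllable 2 onset /tnw/ has 3 consonants (> 2) → illicit
wo.vnu — σ1 onset /w/, coda /∅/ ok; σ2 onset /vn/ (2→3 rises), coda /∅/ ok → licit
nbi — violates constraint 2: syllable 1 onset /nb/: /n/ (nasal, 3) → /b/ (stop, 1) does not rise → illicit
il — violates constraint 4: syllable 1 coda /l/ has 1 consonant (> 0) → illicit
nvi — violates constraint 2: syllable 1 onset /nv/: /n/ (nasal, 3) → /v/ (fricative, 2) does not rise → illicit
Licit: dlo, wo.vnu → 2.

2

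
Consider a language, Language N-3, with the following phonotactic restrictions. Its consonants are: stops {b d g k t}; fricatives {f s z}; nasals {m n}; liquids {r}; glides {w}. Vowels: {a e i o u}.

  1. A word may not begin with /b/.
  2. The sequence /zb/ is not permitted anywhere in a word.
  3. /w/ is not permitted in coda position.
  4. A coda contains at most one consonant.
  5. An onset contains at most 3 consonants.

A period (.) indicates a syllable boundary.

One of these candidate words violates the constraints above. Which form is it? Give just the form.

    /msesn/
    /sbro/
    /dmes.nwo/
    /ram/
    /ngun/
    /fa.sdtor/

/msesn/ — violates constraint 4: syllable 1 coda /sn/ has 2 consonants (> 1) → not permitted
/sbro/ — σ1 onset /sbr/ (3C), coda /∅/ ok → permitted
/dmes.nwo/ — σ1 onset /dm/ (2C), coda /s/ ok; σ2 onset /nw/ (2C), coda /∅/ ok → permitted
/ram/ — σ1 onset /r/, coda /m/ ok → permitted
/ngun/ — σ1 onset /ng/ (2C), coda /n/ ok → permitted
/fa.sdtor/ — σ1 onset /f/, coda /∅/ ok; σ2 onset /sdt/ (3C), coda /r/ ok → permitted

/msesn/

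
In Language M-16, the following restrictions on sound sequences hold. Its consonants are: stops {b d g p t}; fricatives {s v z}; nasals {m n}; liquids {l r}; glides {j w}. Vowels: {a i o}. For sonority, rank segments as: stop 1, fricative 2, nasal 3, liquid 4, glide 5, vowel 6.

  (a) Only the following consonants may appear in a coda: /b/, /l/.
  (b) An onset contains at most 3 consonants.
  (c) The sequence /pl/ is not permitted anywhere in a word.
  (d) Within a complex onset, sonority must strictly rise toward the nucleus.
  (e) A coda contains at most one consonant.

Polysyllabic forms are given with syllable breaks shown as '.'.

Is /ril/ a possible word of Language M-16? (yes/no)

yes

/ril/ — σ1 onset /r/, coda /l/ ok → permitted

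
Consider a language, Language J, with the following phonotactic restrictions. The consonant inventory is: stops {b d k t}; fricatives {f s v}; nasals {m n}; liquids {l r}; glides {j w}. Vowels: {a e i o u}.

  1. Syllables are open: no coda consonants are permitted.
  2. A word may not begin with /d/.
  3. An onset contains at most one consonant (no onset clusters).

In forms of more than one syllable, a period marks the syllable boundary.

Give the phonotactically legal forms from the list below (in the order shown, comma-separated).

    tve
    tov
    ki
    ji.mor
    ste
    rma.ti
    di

tve — violates constraint 3: syllable 1 onset /tv/ has 2 consonants (> 1) → phonotactically illegal
tov — violates constraint 1: syllable 1 coda /v/ has 1 consonant (> 0) → phonotactically illegal
ki — σ1 onset /k/, coda /∅/ ok → phonotactically legal
ji.mor — violates constraint 1: syllable 2 coda /r/ has 1 consonant (> 0) → phonotactically illegal
ste — violates constraint 3: syllable 1 onset /st/ has 2 consonants (> 1) → phonotactically illegal
rma.ti — violates constraint 3: syllable 1 onset /rm/ has 2 consonants (> 1) → phonotactically illegal
di — violates constraint 2: word begins with /d/ → phonotactically illegal

ki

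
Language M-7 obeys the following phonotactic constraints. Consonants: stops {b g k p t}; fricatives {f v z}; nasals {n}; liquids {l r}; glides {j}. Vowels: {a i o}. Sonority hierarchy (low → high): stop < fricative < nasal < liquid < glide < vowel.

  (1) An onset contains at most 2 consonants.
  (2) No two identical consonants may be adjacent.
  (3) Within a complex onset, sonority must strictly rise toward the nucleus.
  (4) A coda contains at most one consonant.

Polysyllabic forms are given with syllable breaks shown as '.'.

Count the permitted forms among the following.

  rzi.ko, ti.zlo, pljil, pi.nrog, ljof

rzi.ko — violates constraint 3: syllable 1 onset /rz/: /r/ (liquid, 4) → /z/ (fricative, 2) does not rise → not permitted
ti.zlo — σ1 onset /t/, coda /∅/ ok; σ2 onset /zl/ (2→4 rises), coda /∅/ ok → permitted
pljil — violates constraint 1: syllable 1 onset /plj/ has 3 consonants (> 2) → not permitted
pi.nrog — σ1 onset /p/, coda /∅/ ok; σ2 onset /nr/ (3→4 rises), coda /g/ ok → permitted
ljof — σ1 onset /lj/ (4→5 rises), coda /f/ ok → permitted
Permitted: ti.zlo, pi.nrog, ljof → 3.

3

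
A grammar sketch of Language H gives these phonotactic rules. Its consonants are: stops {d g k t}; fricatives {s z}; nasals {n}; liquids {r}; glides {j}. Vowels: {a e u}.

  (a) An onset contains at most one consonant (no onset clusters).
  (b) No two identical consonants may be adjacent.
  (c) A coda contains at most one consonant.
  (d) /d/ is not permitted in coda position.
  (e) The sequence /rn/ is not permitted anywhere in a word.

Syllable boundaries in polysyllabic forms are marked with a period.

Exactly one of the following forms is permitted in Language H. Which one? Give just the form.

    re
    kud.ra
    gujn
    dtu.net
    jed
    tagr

re

re — σ1 onset /r/, coda /∅/ ok → permitted
kud.ra — violates constraint (d): syllable 1 coda contains /d/ → not permitted
gujn — violates constraint (c): syllable 1 coda /jn/ has 2 consonants (> 1) → not permitted
dtu.net — violates constraint (a): syllable 1 onset /dt/ has 2 consonants (> 1) → not permitted
jed — violates constraint (d): syllable 1 coda contains /d/ → not permitted
tagr — violates constraint (c): syllable 1 coda /gr/ has 2 consonants (> 1) → not permitted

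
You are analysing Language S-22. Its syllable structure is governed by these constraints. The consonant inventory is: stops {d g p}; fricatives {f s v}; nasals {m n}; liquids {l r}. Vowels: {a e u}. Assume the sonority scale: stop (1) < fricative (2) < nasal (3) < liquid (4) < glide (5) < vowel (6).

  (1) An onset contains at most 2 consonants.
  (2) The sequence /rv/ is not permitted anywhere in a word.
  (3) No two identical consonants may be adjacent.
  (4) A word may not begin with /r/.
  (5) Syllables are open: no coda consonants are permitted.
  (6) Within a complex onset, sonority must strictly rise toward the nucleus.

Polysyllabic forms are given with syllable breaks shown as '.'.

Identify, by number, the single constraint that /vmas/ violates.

/vmas/: syllable 1 coda /s/ has 1 consonant (> 0).
This is a violation of constraint 5: "Syllables are open: no coda consonants are permitted."
The remaining constraints (1, 2, 3, 4, 6) are satisfied.

5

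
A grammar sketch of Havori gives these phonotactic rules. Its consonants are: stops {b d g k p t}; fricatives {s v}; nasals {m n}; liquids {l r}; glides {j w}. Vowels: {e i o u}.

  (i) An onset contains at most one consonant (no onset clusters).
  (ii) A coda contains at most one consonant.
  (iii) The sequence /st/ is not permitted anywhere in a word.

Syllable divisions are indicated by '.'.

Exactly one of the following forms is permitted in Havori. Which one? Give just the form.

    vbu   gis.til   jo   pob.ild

vbu — violates constraint (i): syllable 1 onset /vb/ has 2 consonants (> 1) → not permitted
gis.til — violates constraint (iii): contains banned sequence /st/ → not permitted
jo — σ1 onset /j/, coda /∅/ ok → permitted
pob.ild — violates constraint (ii): syllable 2 coda /ld/ has 2 consonants (> 1) → not permitted

jo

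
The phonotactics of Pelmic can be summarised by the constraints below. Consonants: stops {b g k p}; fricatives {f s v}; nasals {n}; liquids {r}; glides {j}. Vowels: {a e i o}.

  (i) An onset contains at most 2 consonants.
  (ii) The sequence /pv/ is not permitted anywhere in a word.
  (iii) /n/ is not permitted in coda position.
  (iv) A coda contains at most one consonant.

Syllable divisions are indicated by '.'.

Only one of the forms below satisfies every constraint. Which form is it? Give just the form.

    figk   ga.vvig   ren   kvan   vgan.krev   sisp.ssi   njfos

figk — violates constraint (iv): syllable 1 coda /gk/ has 2 consonants (> 1) → phonotactically illegal
ga.vvig — σ1 onset /g/, coda /∅/ ok; σ2 onset /vv/ (2C), coda /g/ ok → phonotactically legal
ren — violates constraint (iii): syllable 1 coda contains /n/ → phonotactically illegal
kvan — violates constraint (iii): syllable 1 coda contains /n/ → phonotactically illegal
vgan.krev — violates constraint (iii): syllable 1 coda contains /n/ → phonotactically illegal
sisp.ssi — violates constraint (iv): syllable 1 coda /sp/ has 2 consonants (> 1) → phonotactically illegal
njfos — violates constraint (i): syllable 1 onset /njf/ has 3 consonants (> 2) → phonotactically illegal

ga.vvig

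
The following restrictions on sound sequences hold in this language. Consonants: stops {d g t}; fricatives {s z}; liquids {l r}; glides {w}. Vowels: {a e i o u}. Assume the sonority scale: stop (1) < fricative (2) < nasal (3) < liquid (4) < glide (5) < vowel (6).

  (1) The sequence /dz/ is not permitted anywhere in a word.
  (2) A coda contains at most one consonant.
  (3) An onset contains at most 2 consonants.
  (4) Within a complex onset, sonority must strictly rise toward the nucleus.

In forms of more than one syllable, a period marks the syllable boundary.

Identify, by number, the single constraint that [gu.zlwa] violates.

3

[gu.zlwa]: syllable 2 onset /zlw/ has 3 consonants (> 2).
This is a violation of constraint 3: "An onset contains at most 2 consonants."
The remaining constraints (1, 2, 4) are satisfied.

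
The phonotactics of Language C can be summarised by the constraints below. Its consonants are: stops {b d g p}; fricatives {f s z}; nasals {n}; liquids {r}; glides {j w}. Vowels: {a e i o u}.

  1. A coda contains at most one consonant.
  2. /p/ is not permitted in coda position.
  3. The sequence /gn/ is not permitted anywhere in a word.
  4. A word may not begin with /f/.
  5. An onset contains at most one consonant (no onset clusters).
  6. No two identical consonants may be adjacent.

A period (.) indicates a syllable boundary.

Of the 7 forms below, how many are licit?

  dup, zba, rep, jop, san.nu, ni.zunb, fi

dup — violates constraint 2: syllable 1 coda contains /p/ → illicit
zba — violates constraint 5: syllable 1 onset /zb/ has 2 consonants (> 1) → illicit
rep — violates constraint 2: syllable 1 coda contains /p/ → illicit
jop — violates constraint 2: syllable 1 coda contains /p/ → illicit
san.nu — violates constraint 6: adjacent identical consonants /nn/ → illicit
ni.zunb — violates constraint 1: syllable 2 coda /nb/ has 2 consonants (> 1) → illicit
fi — violates constraint 4: word begins with /f/ → illicit
No form is licit → 0.

0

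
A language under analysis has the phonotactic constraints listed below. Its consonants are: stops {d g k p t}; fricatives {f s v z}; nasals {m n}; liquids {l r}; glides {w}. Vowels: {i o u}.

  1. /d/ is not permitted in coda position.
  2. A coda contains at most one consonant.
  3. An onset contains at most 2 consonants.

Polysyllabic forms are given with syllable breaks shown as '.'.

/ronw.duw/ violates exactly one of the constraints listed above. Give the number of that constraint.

2

/ronw.duw/: syllable 1 coda /nw/ has 2 consonants (> 1).
This is a violation of constraint 2: "A coda contains at most one consonant."
The remaining constraints (1, 3) are satisfied.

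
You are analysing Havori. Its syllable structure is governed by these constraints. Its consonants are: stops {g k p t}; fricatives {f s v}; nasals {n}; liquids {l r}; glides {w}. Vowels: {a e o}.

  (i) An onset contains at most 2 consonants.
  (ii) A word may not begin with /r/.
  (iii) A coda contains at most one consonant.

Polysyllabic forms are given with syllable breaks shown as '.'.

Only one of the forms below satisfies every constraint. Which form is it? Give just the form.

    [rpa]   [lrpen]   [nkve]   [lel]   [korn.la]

[rpa] — violates constraint (ii): word begins with /r/ → phonotactically illegal
[lrpen] — violates constraint (i): syllable 1 onset /lrp/ has 3 consonants (> 2) → phonotactically illegal
[nkve] — violates constraint (i): syllable 1 onset /nkv/ has 3 consonants (> 2) → phonotactically illegal
[lel] — σ1 onset /l/, coda /l/ ok → phonotactically legal
[korn.la] — violates constraint (iii): syllable 1 coda /rn/ has 2 consonants (> 1) → phonotactically illegal

[lel]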